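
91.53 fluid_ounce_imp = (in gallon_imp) 0.5721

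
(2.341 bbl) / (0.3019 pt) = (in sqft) 3.762e+04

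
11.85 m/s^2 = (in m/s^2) 11.85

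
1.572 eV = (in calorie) 6.02e-20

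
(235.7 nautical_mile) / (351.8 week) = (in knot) 0.003988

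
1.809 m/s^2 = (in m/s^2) 1.809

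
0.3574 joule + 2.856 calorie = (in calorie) 2.941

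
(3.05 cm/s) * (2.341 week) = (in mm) 4.318e+07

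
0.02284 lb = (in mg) 1.036e+04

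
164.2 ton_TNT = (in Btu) 6.512e+08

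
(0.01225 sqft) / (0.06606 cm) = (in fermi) 1.723e+15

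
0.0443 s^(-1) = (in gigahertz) 4.43e-11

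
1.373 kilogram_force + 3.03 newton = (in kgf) 1.682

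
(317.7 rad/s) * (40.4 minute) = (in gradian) 4.903e+07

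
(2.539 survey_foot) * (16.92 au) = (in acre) 4.84e+08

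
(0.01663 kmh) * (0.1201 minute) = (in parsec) 1.079e-18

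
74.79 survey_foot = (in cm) 2280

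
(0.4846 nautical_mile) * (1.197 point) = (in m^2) 0.379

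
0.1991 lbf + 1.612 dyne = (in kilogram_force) 0.09031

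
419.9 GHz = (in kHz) 4.199e+08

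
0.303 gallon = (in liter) 1.147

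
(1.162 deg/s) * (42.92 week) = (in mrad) 5.264e+08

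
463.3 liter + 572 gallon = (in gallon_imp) 578.2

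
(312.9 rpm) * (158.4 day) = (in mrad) 4.484e+11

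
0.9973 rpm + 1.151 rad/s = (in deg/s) 71.93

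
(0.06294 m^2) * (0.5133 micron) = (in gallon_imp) 7.107e-06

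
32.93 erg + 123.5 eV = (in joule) 3.293e-06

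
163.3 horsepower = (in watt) 1.218e+05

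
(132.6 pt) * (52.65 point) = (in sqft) 0.009352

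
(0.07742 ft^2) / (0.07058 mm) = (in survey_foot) 334.3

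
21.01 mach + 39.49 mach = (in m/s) 2.06e+04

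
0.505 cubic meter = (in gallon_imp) 111.1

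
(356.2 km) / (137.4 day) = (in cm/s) 3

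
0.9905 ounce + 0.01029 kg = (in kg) 0.03837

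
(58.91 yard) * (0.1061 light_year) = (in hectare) 5.407e+12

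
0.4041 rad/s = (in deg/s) 23.15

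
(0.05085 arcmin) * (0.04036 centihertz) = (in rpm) 5.701e-08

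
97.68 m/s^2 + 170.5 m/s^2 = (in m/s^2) 268.2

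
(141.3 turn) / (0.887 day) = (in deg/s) 0.6638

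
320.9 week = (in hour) 5.391e+04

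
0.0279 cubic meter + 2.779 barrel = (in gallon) 124.1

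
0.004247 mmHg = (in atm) 5.588e-06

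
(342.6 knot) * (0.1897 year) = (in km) 1.054e+06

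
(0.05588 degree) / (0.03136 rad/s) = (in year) 9.862e-10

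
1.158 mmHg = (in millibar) 1.544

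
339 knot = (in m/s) 174.4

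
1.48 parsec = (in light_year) 4.827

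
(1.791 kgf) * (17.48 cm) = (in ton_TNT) 7.338e-10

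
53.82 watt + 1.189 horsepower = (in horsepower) 1.261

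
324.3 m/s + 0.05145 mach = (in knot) 664.4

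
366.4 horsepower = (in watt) 2.732e+05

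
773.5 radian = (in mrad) 7.735e+05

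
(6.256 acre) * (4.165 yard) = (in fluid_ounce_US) 3.26e+09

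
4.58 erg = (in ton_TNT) 1.095e-16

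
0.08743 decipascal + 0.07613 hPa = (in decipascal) 76.22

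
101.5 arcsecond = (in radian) 0.0004921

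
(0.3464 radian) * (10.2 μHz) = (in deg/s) 0.0002024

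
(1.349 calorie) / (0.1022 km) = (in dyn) 5523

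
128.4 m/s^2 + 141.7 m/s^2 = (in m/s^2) 270.1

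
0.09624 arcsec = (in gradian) 2.97e-05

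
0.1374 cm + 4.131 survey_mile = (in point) 1.885e+07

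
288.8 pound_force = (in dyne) 1.285e+08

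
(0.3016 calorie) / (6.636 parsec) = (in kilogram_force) 6.284e-19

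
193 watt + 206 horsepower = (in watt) 1.538e+05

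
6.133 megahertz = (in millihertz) 6.133e+09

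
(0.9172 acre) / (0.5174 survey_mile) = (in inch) 175.5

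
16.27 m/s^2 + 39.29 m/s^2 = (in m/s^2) 55.56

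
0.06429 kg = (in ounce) 2.268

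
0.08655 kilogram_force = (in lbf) 0.1908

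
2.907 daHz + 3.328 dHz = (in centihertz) 2940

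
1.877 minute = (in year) 3.571e-06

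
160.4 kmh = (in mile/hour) 99.67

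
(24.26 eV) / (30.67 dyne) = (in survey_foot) 4.158e-14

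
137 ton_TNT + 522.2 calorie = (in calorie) 1.37e+11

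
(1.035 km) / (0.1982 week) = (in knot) 0.01678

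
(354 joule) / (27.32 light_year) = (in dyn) 1.37e-10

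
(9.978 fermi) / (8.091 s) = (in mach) 3.622e-18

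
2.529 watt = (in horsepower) 0.003391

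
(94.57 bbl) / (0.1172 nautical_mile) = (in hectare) 6.927e-06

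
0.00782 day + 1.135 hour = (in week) 0.007873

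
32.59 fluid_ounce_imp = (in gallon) 0.2446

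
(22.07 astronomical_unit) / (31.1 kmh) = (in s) 3.822e+11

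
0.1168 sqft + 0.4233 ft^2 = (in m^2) 0.05018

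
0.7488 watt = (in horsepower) 0.001004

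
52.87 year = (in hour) 4.631e+05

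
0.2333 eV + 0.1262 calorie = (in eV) 3.296e+18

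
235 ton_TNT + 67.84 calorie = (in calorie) 2.35e+11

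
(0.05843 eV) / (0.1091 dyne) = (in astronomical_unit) 5.736e-26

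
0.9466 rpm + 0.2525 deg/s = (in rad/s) 0.1035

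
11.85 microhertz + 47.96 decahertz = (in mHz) 4.796e+05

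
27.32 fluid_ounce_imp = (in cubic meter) 0.0007762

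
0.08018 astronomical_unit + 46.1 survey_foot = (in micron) 1.199e+16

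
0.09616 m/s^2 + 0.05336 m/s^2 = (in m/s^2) 0.1495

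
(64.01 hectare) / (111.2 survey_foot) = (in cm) 1.889e+06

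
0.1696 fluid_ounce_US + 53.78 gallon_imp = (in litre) 244.5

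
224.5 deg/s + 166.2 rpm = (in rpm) 203.6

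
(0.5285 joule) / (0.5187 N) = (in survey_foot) 3.343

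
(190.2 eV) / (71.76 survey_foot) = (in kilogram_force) 1.421e-19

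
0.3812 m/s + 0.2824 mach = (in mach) 0.2835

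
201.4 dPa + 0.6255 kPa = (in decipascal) 6456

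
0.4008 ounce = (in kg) 0.01136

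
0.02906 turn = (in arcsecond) 3.766e+04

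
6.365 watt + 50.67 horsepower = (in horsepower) 50.68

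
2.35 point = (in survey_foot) 0.00272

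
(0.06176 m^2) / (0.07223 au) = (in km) 5.716e-15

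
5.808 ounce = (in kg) 0.1647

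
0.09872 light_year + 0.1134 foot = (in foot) 3.064e+15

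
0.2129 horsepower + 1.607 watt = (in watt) 160.4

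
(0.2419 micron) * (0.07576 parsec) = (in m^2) 5.655e+08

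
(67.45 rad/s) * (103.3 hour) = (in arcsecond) 5.174e+12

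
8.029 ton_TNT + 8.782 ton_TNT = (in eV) 4.39e+29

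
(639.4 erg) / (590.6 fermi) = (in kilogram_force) 1.104e+07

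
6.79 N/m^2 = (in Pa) 6.79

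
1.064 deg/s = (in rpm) 0.1773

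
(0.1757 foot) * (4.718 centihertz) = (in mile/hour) 0.005652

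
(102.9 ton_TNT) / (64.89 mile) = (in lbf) 9.268e+05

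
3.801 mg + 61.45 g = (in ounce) 2.168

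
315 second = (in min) 5.25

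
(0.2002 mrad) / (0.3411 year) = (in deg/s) 1.066e-09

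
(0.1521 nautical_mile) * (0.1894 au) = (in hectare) 7.981e+08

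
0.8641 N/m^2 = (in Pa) 0.8641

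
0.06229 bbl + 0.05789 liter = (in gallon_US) 2.631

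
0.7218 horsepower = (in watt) 538.2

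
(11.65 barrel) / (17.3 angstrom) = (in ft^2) 1.152e+10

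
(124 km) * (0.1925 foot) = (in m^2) 7276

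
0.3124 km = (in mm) 3.124e+05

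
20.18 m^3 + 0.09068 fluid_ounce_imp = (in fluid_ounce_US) 6.824e+05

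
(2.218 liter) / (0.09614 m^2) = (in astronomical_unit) 1.542e-13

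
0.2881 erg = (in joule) 2.881e-08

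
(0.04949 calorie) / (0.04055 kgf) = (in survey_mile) 0.0003236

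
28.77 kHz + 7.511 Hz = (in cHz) 2.878e+06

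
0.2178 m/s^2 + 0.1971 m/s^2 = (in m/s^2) 0.4149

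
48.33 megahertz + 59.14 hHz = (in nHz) 4.834e+16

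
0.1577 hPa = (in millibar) 0.1577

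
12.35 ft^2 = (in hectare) 0.0001147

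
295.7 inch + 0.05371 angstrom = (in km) 0.007511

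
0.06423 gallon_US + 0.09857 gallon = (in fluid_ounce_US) 20.84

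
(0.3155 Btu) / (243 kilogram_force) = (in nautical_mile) 7.542e-05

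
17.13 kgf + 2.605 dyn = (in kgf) 17.13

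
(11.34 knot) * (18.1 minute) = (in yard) 6929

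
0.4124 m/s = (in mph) 0.9225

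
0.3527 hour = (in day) 0.0147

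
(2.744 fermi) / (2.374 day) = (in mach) 3.929e-23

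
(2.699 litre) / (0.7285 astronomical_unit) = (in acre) 6.12e-18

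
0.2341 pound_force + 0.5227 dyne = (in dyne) 1.041e+05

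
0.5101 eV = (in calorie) 1.953e-20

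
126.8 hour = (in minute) 7608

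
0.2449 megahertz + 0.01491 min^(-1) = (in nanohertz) 2.449e+14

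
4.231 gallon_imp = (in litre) 19.23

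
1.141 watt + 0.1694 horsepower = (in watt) 127.5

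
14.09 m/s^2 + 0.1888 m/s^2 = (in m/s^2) 14.28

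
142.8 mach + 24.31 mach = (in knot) 1.106e+05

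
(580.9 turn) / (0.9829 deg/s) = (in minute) 3546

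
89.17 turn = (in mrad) 5.603e+05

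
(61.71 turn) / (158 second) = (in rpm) 23.43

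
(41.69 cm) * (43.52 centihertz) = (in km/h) 0.6532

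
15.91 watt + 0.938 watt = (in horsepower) 0.02259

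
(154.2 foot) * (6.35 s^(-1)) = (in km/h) 1074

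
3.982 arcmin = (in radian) 0.001158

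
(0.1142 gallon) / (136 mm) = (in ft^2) 0.03421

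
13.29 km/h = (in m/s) 3.692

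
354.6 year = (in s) 1.118e+10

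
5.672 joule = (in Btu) 0.005376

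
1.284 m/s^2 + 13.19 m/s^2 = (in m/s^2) 14.47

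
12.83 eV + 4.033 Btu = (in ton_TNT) 1.017e-06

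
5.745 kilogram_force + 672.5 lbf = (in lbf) 685.2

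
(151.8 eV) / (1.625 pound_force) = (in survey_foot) 1.104e-17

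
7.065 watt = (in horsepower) 0.009474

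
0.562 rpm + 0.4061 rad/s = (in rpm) 4.44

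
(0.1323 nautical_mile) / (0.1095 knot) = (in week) 0.007192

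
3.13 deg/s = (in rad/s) 0.05463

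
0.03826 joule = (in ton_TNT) 9.144e-12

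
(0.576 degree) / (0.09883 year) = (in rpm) 3.08e-08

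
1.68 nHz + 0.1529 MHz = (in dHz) 1.529e+06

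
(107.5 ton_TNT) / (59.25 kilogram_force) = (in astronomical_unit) 0.005174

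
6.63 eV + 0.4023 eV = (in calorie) 2.693e-19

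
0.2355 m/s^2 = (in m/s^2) 0.2355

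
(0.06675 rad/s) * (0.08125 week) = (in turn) 522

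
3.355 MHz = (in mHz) 3.355e+09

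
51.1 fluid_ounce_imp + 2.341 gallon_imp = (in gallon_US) 3.195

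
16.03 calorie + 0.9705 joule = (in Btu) 0.06449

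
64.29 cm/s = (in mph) 1.438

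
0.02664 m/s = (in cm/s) 2.664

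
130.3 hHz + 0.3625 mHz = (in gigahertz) 1.303e-05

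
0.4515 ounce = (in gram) 12.8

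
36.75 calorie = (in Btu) 0.1457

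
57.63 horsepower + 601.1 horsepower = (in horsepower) 658.7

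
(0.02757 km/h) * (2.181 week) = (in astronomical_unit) 6.753e-08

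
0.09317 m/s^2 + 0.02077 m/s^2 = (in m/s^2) 0.1139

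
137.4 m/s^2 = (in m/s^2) 137.4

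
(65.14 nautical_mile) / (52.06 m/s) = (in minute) 38.62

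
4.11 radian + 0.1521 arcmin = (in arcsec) 8.478e+05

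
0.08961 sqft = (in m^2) 0.008325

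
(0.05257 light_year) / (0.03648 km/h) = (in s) 4.908e+16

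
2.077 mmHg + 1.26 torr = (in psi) 0.06453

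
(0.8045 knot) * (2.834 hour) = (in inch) 1.662e+05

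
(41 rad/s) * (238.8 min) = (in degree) 3.366e+07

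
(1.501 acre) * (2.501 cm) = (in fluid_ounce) 5.137e+06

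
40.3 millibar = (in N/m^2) 4030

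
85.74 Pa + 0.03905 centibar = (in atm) 0.001232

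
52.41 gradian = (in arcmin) 2830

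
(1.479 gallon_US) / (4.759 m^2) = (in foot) 0.00386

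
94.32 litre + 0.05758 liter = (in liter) 94.38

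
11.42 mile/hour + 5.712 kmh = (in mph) 14.97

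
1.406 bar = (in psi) 20.39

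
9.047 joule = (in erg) 9.047e+07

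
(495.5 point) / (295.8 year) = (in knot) 3.643e-11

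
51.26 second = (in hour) 0.01424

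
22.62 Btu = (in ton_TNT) 5.704e-06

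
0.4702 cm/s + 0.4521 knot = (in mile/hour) 0.5308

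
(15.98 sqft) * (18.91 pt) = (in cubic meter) 0.009904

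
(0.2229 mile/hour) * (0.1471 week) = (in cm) 8.865e+05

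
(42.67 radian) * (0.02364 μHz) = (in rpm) 9.633e-06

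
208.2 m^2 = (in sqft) 2241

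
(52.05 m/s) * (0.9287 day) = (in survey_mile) 2595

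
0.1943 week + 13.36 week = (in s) 8.198e+06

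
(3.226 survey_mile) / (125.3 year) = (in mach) 3.859e-09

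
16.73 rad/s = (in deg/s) 958.6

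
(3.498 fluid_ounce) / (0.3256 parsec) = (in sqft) 1.108e-19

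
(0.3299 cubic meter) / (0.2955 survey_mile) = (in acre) 1.714e-07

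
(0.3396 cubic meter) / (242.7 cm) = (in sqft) 1.506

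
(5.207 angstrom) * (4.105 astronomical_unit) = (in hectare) 0.03198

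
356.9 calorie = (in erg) 1.493e+10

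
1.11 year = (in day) 405.1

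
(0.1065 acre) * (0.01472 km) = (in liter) 6.344e+06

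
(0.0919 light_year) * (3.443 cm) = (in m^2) 2.993e+13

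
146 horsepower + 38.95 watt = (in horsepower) 146.1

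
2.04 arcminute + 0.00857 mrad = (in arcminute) 2.069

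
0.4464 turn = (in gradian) 178.6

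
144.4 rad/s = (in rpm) 1379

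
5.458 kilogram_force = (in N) 53.52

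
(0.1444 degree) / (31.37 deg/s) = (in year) 1.46e-10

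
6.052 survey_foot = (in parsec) 5.978e-17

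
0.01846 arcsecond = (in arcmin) 0.0003077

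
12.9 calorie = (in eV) 3.369e+20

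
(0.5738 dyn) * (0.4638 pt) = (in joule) 9.388e-10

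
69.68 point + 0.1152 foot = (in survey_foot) 0.1958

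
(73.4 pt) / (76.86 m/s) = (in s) 0.0003369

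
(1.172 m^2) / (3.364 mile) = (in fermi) 2.165e+11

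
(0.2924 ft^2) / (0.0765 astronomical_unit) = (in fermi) 2374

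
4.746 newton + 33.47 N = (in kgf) 3.897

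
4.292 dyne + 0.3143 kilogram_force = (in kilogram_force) 0.3143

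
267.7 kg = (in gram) 2.677e+05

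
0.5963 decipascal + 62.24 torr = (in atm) 0.0819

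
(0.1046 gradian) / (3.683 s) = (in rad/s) 0.0004461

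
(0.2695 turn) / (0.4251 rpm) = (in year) 1.206e-06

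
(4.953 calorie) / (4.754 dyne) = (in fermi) 4.359e+20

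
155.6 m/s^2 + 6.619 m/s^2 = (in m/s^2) 162.2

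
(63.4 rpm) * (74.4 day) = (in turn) 6.792e+06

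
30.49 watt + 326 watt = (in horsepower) 0.4781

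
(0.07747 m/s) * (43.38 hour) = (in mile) 7.518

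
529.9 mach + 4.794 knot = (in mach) 529.9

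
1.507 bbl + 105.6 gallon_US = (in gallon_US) 168.9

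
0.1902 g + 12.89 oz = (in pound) 0.806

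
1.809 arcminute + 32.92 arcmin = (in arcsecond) 2084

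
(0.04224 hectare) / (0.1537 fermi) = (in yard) 3.005e+18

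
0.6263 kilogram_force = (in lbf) 1.381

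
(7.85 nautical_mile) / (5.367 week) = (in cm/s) 0.4479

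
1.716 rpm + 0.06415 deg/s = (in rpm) 1.727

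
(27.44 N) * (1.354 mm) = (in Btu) 3.521e-05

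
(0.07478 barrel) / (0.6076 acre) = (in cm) 0.0004835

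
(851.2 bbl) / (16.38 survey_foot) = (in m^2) 27.11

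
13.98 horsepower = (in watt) 1.042e+04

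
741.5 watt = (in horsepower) 0.9944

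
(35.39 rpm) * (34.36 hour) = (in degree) 2.627e+07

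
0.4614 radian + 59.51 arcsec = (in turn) 0.07348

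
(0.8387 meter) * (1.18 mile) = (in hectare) 0.1593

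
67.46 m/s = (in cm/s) 6746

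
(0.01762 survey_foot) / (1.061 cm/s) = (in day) 5.859e-06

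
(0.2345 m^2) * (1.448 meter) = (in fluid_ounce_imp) 1.195e+04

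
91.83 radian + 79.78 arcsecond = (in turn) 14.62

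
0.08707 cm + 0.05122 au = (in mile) 4.761e+06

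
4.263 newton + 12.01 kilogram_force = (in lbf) 27.44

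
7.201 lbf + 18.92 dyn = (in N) 32.03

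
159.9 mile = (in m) 2.573e+05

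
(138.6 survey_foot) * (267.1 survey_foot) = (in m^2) 3439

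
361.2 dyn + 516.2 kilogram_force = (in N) 5062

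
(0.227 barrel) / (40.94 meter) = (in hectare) 8.815e-08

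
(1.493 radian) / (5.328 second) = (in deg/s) 16.06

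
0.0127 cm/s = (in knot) 0.0002469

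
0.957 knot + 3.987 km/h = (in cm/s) 160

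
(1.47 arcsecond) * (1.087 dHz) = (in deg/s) 4.439e-05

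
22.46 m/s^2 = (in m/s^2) 22.46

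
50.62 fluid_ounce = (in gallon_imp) 0.3293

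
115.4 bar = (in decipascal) 1.154e+08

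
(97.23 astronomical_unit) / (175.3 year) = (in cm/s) 2.631e+05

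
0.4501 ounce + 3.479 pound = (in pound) 3.507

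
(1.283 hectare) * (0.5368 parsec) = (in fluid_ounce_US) 7.186e+24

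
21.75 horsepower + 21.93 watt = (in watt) 1.624e+04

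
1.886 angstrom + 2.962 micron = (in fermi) 2.962e+09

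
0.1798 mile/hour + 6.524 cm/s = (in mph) 0.3257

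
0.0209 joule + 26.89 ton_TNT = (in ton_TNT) 26.89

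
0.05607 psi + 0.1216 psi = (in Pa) 1225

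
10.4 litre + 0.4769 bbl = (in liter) 86.22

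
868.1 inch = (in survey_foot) 72.34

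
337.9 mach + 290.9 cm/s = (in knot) 2.237e+05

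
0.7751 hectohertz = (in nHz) 7.751e+10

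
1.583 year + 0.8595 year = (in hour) 2.14e+04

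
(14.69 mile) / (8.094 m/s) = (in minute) 48.68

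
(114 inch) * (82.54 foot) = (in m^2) 72.85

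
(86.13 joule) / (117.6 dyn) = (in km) 73.24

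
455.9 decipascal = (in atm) 0.0004499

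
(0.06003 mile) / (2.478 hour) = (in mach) 3.181e-05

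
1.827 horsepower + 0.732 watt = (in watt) 1363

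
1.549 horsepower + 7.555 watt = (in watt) 1163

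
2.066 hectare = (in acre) 5.105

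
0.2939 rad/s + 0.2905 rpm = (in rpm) 3.097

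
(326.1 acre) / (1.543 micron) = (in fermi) 8.553e+26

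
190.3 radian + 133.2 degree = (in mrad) 1.926e+05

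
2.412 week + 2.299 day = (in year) 0.05256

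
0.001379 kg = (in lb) 0.00304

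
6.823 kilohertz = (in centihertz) 6.823e+05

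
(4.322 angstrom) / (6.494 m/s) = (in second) 6.655e-11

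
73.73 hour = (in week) 0.4389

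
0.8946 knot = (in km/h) 1.657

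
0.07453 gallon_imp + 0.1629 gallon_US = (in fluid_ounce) 32.31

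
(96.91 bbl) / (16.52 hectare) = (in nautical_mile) 5.036e-08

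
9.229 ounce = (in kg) 0.2616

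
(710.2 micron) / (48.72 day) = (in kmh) 6.074e-10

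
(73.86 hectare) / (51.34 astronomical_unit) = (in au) 6.428e-19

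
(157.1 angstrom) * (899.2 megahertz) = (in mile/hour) 31.6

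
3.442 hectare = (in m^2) 3.442e+04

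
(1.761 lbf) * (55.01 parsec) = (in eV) 8.299e+37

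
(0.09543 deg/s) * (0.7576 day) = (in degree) 6247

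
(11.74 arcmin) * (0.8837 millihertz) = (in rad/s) 3.018e-06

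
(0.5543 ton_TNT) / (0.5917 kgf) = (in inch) 1.574e+10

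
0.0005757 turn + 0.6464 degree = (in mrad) 14.9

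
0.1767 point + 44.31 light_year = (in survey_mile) 2.605e+14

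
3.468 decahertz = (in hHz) 0.3468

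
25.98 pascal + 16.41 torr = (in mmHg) 16.6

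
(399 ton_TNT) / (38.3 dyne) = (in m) 4.359e+15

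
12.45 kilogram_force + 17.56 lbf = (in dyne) 2.002e+07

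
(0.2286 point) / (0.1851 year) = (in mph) 3.09e-11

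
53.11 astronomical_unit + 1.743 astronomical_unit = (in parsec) 0.0002659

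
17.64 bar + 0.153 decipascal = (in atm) 17.41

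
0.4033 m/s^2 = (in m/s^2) 0.4033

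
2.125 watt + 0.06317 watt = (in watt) 2.188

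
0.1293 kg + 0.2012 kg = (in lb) 0.7286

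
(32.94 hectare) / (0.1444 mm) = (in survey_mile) 1.417e+06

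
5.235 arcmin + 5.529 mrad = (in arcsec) 1455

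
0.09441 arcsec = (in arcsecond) 0.09441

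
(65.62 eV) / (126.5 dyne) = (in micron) 8.311e-09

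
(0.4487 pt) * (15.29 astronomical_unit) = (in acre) 8.947e+04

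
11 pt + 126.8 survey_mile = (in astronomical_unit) 1.364e-06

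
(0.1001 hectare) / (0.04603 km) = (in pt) 6.164e+04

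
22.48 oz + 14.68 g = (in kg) 0.652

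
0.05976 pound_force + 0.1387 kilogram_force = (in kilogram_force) 0.1658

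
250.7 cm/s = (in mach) 0.007363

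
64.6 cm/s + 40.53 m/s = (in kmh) 148.2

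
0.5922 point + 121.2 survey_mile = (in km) 195.1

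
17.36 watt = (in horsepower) 0.02328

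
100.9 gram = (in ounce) 3.559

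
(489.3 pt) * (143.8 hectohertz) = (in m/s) 2482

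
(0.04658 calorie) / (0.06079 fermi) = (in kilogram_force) 3.269e+14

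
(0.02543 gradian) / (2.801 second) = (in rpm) 0.001362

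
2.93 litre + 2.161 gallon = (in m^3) 0.01111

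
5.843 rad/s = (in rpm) 55.8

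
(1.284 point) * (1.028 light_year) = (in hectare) 4.405e+08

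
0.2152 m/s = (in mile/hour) 0.4814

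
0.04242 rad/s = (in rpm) 0.4051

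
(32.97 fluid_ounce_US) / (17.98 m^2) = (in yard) 5.931e-05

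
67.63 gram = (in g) 67.63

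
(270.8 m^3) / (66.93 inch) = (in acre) 0.03936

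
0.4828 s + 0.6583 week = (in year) 0.01262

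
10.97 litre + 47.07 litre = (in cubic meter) 0.05804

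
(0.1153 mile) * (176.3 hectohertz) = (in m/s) 3.271e+06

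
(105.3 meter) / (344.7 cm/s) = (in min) 0.5091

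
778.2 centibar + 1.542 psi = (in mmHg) 5917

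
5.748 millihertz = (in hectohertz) 5.748e-05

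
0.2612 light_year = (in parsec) 0.08008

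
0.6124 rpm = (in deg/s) 3.674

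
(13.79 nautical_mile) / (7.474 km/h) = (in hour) 3.417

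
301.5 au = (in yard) 4.933e+13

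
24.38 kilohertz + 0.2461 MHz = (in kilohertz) 270.5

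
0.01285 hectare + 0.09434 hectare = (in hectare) 0.1072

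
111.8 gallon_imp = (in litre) 508.3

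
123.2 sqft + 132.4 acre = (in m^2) 5.358e+05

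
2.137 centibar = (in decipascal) 2.137e+04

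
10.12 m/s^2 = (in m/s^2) 10.12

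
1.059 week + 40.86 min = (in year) 0.02039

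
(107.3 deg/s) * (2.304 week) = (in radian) 2.61e+06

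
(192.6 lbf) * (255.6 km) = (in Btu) 2.076e+05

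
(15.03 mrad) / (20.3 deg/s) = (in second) 0.04242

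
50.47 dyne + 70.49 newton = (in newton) 70.49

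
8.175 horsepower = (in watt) 6096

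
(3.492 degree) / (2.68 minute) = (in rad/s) 0.000379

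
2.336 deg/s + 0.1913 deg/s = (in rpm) 0.4212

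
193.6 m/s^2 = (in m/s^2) 193.6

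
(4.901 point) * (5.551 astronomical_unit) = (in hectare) 1.436e+05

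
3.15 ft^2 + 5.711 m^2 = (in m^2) 6.004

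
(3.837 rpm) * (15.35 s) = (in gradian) 392.7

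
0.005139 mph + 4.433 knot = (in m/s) 2.283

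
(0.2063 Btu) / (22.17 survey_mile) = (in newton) 0.0061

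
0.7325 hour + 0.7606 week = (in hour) 128.5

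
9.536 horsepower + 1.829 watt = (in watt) 7113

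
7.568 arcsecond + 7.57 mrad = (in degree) 0.4358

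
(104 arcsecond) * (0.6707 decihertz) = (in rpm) 0.0003229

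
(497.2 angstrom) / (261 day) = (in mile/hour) 4.932e-15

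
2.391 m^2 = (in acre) 0.0005908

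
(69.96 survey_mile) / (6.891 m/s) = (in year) 0.0005181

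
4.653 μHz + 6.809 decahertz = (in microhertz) 6.809e+07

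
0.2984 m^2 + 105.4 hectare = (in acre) 260.4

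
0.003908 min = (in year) 7.435e-09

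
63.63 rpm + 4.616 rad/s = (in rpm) 107.7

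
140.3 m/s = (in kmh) 505.1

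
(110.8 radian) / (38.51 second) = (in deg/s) 164.8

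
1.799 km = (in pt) 5.1e+06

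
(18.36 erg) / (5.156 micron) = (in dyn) 3.561e+04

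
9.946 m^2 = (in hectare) 0.0009946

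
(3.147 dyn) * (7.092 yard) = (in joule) 0.0002041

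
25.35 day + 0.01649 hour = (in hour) 608.4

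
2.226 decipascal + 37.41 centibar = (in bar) 0.3741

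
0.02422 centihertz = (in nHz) 2.422e+05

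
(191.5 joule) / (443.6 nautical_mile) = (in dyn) 23.31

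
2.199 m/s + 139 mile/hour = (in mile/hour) 143.9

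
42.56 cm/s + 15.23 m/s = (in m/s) 15.66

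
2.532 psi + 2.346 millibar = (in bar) 0.1769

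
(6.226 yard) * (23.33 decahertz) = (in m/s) 1328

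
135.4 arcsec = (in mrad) 0.6564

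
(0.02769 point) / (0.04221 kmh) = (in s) 0.0008331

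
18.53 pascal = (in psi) 0.002688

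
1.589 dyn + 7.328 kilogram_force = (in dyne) 7.186e+06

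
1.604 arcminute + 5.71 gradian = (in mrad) 90.16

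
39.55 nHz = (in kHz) 3.955e-11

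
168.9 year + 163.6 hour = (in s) 5.327e+09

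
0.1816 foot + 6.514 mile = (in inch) 4.127e+05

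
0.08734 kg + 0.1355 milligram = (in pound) 0.1926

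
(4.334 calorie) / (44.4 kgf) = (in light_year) 4.402e-18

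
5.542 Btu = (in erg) 5.847e+10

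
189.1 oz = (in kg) 5.361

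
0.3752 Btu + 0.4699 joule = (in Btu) 0.3756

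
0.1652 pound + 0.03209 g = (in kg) 0.07497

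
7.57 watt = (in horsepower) 0.01015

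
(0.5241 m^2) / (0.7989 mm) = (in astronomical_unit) 4.385e-09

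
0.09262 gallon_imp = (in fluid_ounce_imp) 14.82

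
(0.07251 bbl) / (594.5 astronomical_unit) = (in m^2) 1.296e-16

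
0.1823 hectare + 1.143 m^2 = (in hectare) 0.1824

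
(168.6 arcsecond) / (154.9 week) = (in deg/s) 4.999e-10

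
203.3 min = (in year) 0.0003868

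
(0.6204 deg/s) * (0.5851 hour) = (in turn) 3.63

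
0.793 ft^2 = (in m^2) 0.07367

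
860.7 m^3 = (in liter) 8.607e+05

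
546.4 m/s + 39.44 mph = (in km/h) 2031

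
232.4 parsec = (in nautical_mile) 3.872e+15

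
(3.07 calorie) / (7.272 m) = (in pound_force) 0.3971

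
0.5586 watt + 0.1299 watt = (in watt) 0.6885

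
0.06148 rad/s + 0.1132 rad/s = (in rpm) 1.668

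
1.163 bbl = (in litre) 184.9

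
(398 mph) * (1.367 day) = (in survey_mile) 1.306e+04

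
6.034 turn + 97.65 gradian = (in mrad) 3.945e+04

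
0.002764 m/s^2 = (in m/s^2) 0.002764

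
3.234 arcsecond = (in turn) 2.495e-06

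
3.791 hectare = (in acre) 9.368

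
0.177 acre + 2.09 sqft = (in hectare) 0.07165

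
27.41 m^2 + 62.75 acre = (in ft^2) 2.734e+06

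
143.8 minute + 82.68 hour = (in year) 0.009712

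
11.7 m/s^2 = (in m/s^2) 11.7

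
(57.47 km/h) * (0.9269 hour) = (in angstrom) 5.327e+14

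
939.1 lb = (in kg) 426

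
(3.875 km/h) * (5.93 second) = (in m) 6.383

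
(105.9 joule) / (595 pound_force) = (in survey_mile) 2.486e-05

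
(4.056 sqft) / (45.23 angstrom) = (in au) 0.0005569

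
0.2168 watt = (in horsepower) 0.0002907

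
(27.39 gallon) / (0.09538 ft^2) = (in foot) 38.39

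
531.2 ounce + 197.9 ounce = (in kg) 20.67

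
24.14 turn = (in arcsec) 3.129e+07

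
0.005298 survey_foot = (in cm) 0.1615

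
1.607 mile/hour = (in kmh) 2.586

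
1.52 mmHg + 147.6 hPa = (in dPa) 1.496e+05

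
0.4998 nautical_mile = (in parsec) 3e-14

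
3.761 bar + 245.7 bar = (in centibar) 2.495e+04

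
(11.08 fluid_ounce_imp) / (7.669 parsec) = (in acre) 3.287e-25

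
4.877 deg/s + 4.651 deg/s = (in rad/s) 0.1663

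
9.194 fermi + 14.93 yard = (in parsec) 4.424e-16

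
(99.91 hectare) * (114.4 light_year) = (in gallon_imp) 2.379e+26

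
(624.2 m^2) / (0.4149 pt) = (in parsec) 1.382e-10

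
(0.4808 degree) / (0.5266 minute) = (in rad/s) 0.0002656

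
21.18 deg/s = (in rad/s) 0.3697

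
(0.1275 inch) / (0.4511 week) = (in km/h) 4.273e-08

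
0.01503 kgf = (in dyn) 1.474e+04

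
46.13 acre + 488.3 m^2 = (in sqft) 2.015e+06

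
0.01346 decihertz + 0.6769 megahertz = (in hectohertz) 6769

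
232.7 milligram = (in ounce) 0.008208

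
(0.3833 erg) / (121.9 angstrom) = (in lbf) 0.7069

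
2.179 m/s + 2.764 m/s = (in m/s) 4.943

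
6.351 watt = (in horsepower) 0.008517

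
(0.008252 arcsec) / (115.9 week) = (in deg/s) 3.27e-14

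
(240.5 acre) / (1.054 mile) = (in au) 3.835e-09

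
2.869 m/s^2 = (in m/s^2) 2.869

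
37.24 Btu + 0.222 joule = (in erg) 3.929e+11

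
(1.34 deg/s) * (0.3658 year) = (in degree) 1.546e+07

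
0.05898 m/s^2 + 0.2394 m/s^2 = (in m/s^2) 0.2984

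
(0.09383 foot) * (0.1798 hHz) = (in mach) 0.00151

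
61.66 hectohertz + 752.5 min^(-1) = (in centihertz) 6.179e+05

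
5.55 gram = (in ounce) 0.1958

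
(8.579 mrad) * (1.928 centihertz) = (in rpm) 0.001579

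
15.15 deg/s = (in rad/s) 0.2644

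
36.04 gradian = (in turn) 0.0901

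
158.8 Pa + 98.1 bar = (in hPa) 9.81e+04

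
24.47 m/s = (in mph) 54.74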